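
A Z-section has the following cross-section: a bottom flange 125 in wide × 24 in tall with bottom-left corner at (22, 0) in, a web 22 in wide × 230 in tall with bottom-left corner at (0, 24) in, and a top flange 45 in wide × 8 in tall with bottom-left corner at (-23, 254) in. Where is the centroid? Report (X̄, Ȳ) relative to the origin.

X̄ = 36.70 in, Ȳ = 98.84 in

bottom flange: A = 125 × 24 = 3000.00, centroid at (84.50, 12.00).
web: A = 22 × 230 = 5060.00, centroid at (11.00, 139.00).
top flange: A = 45 × 8 = 360.00, centroid at (-0.50, 258.00).
ΣA = 8420.00 in²
ΣAX̄ = (3000.00)(84.50) + (5060.00)(11.00) + (360.00)(-0.50) = 308980.00 in³
ΣAȲ = (3000.00)(12.00) + (5060.00)(139.00) + (360.00)(258.00) = 832220.00 in³
X̄ = 308980.00 / 8420.00 = 36.70 in
Ȳ = 832220.00 / 8420.00 = 98.84 in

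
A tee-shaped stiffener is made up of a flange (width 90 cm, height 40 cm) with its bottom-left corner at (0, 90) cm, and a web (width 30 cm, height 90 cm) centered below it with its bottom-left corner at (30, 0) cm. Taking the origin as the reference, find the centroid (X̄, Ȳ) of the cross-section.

web: A = 30 × 90 = 2700.00, centroid at (45.00, 45.00).
flange: A = 90 × 40 = 3600.00, centroid at (45.00, 110.00).
ΣA = 6300.00 cm², ΣAX̄ = 283500.00 cm³, ΣAȲ = 517500.00 cm³.
X̄ = 283500.00/6300.00 = 45.00 cm; Ȳ = 517500.00/6300.00 = 82.14 cm.

X̄ = 45.00 cm, Ȳ = 82.14 cm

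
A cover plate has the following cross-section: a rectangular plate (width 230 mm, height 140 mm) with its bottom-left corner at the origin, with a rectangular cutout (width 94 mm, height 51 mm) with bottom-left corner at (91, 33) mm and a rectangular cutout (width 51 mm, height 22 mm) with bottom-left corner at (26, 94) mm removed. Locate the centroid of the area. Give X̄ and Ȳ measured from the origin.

X̄ = 113.52 mm, Ȳ = 70.60 mm

Part | A | x̄ᵢ | ȳᵢ | A·x̄ᵢ | A·ȳᵢ
plate | 32200.00 | 115.00 | 70.00 | 3703000.00 | 2254000.00
hole 1 | -4794.00 | 138.00 | 58.50 | -661572.00 | -280449.00
hole 2 | -1122.00 | 51.50 | 105.00 | -57783.00 | -117810.00
Σ | 26284.00 |  |  | 2983645.00 | 1855741.00
X̄ = 2983645.00 / 26284.00 = 113.52 mm
Ȳ = 1855741.00 / 26284.00 = 70.60 mm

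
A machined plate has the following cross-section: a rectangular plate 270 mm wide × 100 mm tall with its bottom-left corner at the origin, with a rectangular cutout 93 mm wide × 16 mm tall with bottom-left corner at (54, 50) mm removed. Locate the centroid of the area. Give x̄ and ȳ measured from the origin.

x̄ = 137.01 mm, ȳ = 49.53 mm

plate: A = 270 × 100 = 27000.00, centroid at (135.00, 50.00).
hole: A = −(93 × 16) = -1488.00, centroid at (100.50, 58.00).
ΣA = 25512.00 mm², ΣAx̄ = 3495456.00 mm³, ΣAȳ = 1263696.00 mm³.
x̄ = 3495456.00/25512.00 = 137.01 mm; ȳ = 1263696.00/25512.00 = 49.53 mm.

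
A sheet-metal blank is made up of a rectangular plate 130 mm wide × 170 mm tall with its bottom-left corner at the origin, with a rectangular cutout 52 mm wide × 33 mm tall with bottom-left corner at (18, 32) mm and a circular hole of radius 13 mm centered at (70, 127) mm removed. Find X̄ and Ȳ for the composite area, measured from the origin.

plate: A = 130 × 170 = 22100.00, centroid at (65.00, 85.00).
hole 1: A = −(52 × 33) = -1716.00, centroid at (44.00, 48.50).
hole 2: A = −π·13² = -530.93, centroid at (70.00, 127.00).
ΣA = 19853.07 mm², ΣAX̄ = 1323830.96 mm³, ΣAȲ = 1727846.00 mm³.
X̄ = 1323830.96/19853.07 = 66.68 mm; Ȳ = 1727846.00/19853.07 = 87.03 mm.

X̄ = 66.68 mm, Ȳ = 87.03 mm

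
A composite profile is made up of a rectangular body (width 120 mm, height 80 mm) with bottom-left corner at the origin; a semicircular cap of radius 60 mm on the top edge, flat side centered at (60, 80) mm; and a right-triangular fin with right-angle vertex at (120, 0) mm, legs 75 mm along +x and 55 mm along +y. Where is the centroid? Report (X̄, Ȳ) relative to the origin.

X̄ = 70.12 mm, Ȳ = 58.80 mm

rectangular body: A = 120 × 80 = 9600.00, centroid at (60.00, 40.00).
semicircular top: A = ½π·60² = 5654.87, centroid at (60.00, 105.46).
triangular fin: A = ½·75·55 = 2062.50, centroid at (145.00, 18.33).
ΣA = 17317.37 mm²
ΣAX̄ = (9600.00)(60.00) + (5654.87)(60.00) + (2062.50)(145.00) = 1214354.51 mm³
ΣAȲ = (9600.00)(40.00) + (5654.87)(105.46) + (2062.50)(18.33) = 1018201.84 mm³
X̄ = 1214354.51 / 17317.37 = 70.12 mm
Ȳ = 1018201.84 / 17317.37 = 58.80 mm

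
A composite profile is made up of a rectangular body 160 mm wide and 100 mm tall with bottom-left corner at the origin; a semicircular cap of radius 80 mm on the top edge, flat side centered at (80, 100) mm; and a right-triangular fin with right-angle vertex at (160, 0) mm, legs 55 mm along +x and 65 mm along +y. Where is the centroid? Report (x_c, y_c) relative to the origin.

Part | A | x̄ᵢ | ȳᵢ | A·x̄ᵢ | A·ȳᵢ
rectangular body | 16000.00 | 80.00 | 50.00 | 1280000.00 | 800000.00
semicircular top | 10053.10 | 80.00 | 133.95 | 804247.72 | 1346642.98
triangular fin | 1787.50 | 178.33 | 21.67 | 318770.83 | 38729.17
Σ | 27840.60 |  |  | 2403018.55 | 2185372.15
x_c = 2403018.55 / 27840.60 = 86.31 mm
y_c = 2185372.15 / 27840.60 = 78.50 mm

x_c = 86.31 mm, y_c = 78.50 mm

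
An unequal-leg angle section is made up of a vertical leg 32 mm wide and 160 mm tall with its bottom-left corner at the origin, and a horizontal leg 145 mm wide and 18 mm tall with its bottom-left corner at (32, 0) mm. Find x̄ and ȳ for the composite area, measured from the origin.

vertical leg: A = 32 × 160 = 5120.00, centroid at (16.00, 80.00).
horizontal leg: A = 145 × 18 = 2610.00, centroid at (104.50, 9.00).
ΣA = 7730.00 mm²
ΣAx̄ = (5120.00)(16.00) + (2610.00)(104.50) = 354665.00 mm³
ΣAȳ = (5120.00)(80.00) + (2610.00)(9.00) = 433090.00 mm³
x̄ = 354665.00 / 7730.00 = 45.88 mm
ȳ = 433090.00 / 7730.00 = 56.03 mm

x̄ = 45.88 mm, ȳ = 56.03 mm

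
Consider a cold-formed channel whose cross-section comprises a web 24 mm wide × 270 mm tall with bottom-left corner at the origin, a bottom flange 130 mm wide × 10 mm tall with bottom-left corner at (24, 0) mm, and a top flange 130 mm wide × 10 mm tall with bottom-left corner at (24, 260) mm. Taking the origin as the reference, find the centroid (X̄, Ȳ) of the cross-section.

X̄ = 34.05 mm, Ȳ = 135.00 mm

Part | A | x̄ᵢ | ȳᵢ | A·x̄ᵢ | A·ȳᵢ
web | 6480.00 | 12.00 | 135.00 | 77760.00 | 874800.00
bottom flange | 1300.00 | 89.00 | 5.00 | 115700.00 | 6500.00
top flange | 1300.00 | 89.00 | 265.00 | 115700.00 | 344500.00
Σ | 9080.00 |  |  | 309160.00 | 1225800.00
X̄ = 309160.00 / 9080.00 = 34.05 mm
Ȳ = 1225800.00 / 9080.00 = 135.00 mm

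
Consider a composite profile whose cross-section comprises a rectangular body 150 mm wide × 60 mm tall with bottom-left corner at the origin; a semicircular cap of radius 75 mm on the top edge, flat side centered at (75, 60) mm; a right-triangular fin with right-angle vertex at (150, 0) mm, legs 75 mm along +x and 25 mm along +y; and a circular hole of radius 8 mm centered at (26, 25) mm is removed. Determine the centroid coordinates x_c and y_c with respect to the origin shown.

x_c = 80.58 mm, y_c = 58.38 mm

Part | A | x̄ᵢ | ȳᵢ | A·x̄ᵢ | A·ȳᵢ
rectangular body | 9000.00 | 75.00 | 30.00 | 675000.00 | 270000.00
semicircular top | 8835.73 | 75.00 | 91.83 | 662679.70 | 811393.76
triangular fin | 937.50 | 175.00 | 8.33 | 164062.50 | 7812.50
hole | -201.06 | 26.00 | 25.00 | -5227.61 | -5026.55
Σ | 18572.17 |  |  | 1496514.59 | 1084179.71
x_c = 1496514.59 / 18572.17 = 80.58 mm
y_c = 1084179.71 / 18572.17 = 58.38 mm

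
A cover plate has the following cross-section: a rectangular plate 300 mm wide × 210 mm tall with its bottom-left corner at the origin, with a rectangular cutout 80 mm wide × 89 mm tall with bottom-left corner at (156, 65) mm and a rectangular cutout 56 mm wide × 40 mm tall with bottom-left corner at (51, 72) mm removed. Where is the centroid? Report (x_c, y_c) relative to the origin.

plate: A = 300 × 210 = 63000.00, centroid at (150.00, 105.00).
hole 1: A = −(80 × 89) = -7120.00, centroid at (196.00, 109.50).
hole 2: A = −(56 × 40) = -2240.00, centroid at (79.00, 92.00).
ΣA = 53640.00 mm², ΣAx_c = 7877520.00 mm³, ΣAy_c = 5629280.00 mm³.
x_c = 7877520.00/53640.00 = 146.86 mm; y_c = 5629280.00/53640.00 = 104.95 mm.

x_c = 146.86 mm, y_c = 104.95 mm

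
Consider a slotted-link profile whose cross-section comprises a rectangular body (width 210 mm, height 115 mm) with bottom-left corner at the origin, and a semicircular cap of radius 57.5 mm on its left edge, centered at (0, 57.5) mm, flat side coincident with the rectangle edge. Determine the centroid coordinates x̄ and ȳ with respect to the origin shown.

x̄ = 82.10 mm, ȳ = 57.50 mm

Part | A | x̄ᵢ | ȳᵢ | A·x̄ᵢ | A·ȳᵢ
rectangular body | 24150.00 | 105.00 | 57.50 | 2535750.00 | 1388625.00
semicircular end | 5193.45 | -24.40 | 57.50 | -126739.58 | 298623.11
Σ | 29343.45 |  |  | 2409010.42 | 1687248.11
x̄ = 2409010.42 / 29343.45 = 82.10 mm
ȳ = 1687248.11 / 29343.45 = 57.50 mm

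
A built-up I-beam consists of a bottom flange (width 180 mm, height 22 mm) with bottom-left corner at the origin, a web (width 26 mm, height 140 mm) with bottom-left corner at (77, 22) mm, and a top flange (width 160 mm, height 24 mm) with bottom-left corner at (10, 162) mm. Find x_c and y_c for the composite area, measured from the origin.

Part | A | x̄ᵢ | ȳᵢ | A·x̄ᵢ | A·ȳᵢ
bottom flange | 3960.00 | 90.00 | 11.00 | 356400.00 | 43560.00
web | 3640.00 | 90.00 | 92.00 | 327600.00 | 334880.00
top flange | 3840.00 | 90.00 | 174.00 | 345600.00 | 668160.00
Σ | 11440.00 |  |  | 1029600.00 | 1046600.00
x_c = 1029600.00 / 11440.00 = 90.00 mm
y_c = 1046600.00 / 11440.00 = 91.49 mm

x_c = 90.00 mm, y_c = 91.49 mm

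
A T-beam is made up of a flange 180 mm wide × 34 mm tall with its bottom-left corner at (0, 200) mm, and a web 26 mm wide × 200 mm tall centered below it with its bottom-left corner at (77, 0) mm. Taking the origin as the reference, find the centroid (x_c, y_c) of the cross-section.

Part | A | x̄ᵢ | ȳᵢ | A·x̄ᵢ | A·ȳᵢ
web | 5200.00 | 90.00 | 100.00 | 468000.00 | 520000.00
flange | 6120.00 | 90.00 | 217.00 | 550800.00 | 1328040.00
Σ | 11320.00 |  |  | 1018800.00 | 1848040.00
x_c = 1018800.00 / 11320.00 = 90.00 mm
y_c = 1848040.00 / 11320.00 = 163.25 mm

x_c = 90.00 mm, y_c = 163.25 mm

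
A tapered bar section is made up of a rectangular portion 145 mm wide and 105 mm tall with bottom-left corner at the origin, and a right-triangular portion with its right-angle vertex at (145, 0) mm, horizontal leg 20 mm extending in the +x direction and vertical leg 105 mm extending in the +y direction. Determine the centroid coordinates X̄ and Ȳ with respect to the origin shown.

X̄ = 77.61 mm, Ȳ = 51.37 mm

rectangular portion: A = 145 × 105 = 15225.00, centroid at (72.50, 52.50).
triangular portion: A = ½·20·105 = 1050.00, centroid at (151.67, 35.00).
ΣA = 16275.00 mm², ΣAX̄ = 1263062.50 mm³, ΣAȲ = 836062.50 mm³.
X̄ = 1263062.50/16275.00 = 77.61 mm; Ȳ = 836062.50/16275.00 = 51.37 mm.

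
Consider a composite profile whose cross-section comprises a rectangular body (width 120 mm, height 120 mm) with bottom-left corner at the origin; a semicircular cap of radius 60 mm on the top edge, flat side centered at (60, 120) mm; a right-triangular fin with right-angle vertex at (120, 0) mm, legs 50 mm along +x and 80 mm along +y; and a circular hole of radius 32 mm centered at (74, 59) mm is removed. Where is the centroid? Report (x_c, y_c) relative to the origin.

x_c = 65.75 mm, y_c = 82.29 mm

rectangular body: A = 120 × 120 = 14400.00, centroid at (60.00, 60.00).
semicircular top: A = ½π·60² = 5654.87, centroid at (60.00, 145.46).
triangular fin: A = ½·50·80 = 2000.00, centroid at (136.67, 26.67).
hole: A = −π·32² = -3216.99, centroid at (74.00, 59.00).
ΣA = 18837.88 mm², ΣAx_c = 1238568.02 mm³, ΣAy_c = 1550114.88 mm³.
x_c = 1238568.02/18837.88 = 65.75 mm; y_c = 1550114.88/18837.88 = 82.29 mm.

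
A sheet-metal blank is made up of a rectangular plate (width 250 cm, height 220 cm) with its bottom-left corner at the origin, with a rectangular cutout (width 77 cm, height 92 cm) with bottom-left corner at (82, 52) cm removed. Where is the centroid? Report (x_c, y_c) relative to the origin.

x_c = 125.67 cm, y_c = 111.77 cm

Part | A | x̄ᵢ | ȳᵢ | A·x̄ᵢ | A·ȳᵢ
plate | 55000.00 | 125.00 | 110.00 | 6875000.00 | 6050000.00
hole | -7084.00 | 120.50 | 98.00 | -853622.00 | -694232.00
Σ | 47916.00 |  |  | 6021378.00 | 5355768.00
x_c = 6021378.00 / 47916.00 = 125.67 cm
y_c = 5355768.00 / 47916.00 = 111.77 cm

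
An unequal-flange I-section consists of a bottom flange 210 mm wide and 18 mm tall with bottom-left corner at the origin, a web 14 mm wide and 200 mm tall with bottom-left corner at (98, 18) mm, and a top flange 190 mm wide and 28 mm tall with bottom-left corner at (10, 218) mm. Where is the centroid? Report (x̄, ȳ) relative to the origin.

Part | A | x̄ᵢ | ȳᵢ | A·x̄ᵢ | A·ȳᵢ
bottom flange | 3780.00 | 105.00 | 9.00 | 396900.00 | 34020.00
web | 2800.00 | 105.00 | 118.00 | 294000.00 | 330400.00
top flange | 5320.00 | 105.00 | 232.00 | 558600.00 | 1234240.00
Σ | 11900.00 |  |  | 1249500.00 | 1598660.00
x̄ = 1249500.00 / 11900.00 = 105.00 mm
ȳ = 1598660.00 / 11900.00 = 134.34 mm

x̄ = 105.00 mm, ȳ = 134.34 mm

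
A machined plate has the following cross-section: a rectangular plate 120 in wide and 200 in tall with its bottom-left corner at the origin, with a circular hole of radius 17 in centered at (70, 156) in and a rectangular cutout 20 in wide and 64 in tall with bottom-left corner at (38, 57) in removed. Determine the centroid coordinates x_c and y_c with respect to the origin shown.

x_c = 60.29 in, y_c = 98.31 in

Part | A | x̄ᵢ | ȳᵢ | A·x̄ᵢ | A·ȳᵢ
plate | 24000.00 | 60.00 | 100.00 | 1440000.00 | 2400000.00
hole 1 | -907.92 | 70.00 | 156.00 | -63554.42 | -141635.56
hole 2 | -1280.00 | 48.00 | 89.00 | -61440.00 | -113920.00
Σ | 21812.08 |  |  | 1315005.58 | 2144444.44
x_c = 1315005.58 / 21812.08 = 60.29 in
y_c = 2144444.44 / 21812.08 = 98.31 in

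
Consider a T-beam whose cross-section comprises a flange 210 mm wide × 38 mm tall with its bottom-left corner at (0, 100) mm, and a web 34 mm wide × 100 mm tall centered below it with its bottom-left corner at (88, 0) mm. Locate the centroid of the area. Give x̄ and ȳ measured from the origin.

x̄ = 105.00 mm, ȳ = 98.38 mm

web: A = 34 × 100 = 3400.00, centroid at (105.00, 50.00).
flange: A = 210 × 38 = 7980.00, centroid at (105.00, 119.00).
ΣA = 11380.00 mm², ΣAx̄ = 1194900.00 mm³, ΣAȳ = 1119620.00 mm³.
x̄ = 1194900.00/11380.00 = 105.00 mm; ȳ = 1119620.00/11380.00 = 98.38 mm.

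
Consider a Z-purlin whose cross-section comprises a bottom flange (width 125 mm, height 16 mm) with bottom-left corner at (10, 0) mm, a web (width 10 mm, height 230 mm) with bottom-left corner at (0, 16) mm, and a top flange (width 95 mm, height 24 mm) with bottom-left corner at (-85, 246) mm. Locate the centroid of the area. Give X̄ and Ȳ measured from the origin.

X̄ = 10.79 mm, Ȳ = 137.62 mm

bottom flange: A = 125 × 16 = 2000.00, centroid at (72.50, 8.00).
web: A = 10 × 230 = 2300.00, centroid at (5.00, 131.00).
top flange: A = 95 × 24 = 2280.00, centroid at (-37.50, 258.00).
ΣA = 6580.00 mm²
ΣAX̄ = (2000.00)(72.50) + (2300.00)(5.00) + (2280.00)(-37.50) = 71000.00 mm³
ΣAȲ = (2000.00)(8.00) + (2300.00)(131.00) + (2280.00)(258.00) = 905540.00 mm³
X̄ = 71000.00 / 6580.00 = 10.79 mm
Ȳ = 905540.00 / 6580.00 = 137.62 mm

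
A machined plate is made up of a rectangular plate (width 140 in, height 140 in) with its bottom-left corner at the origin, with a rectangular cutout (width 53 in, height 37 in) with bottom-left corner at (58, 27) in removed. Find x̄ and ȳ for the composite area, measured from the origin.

plate: A = 140 × 140 = 19600.00, centroid at (70.00, 70.00).
hole: A = −(53 × 37) = -1961.00, centroid at (84.50, 45.50).
ΣA = 17639.00 in², ΣAx̄ = 1206295.50 in³, ΣAȳ = 1282774.50 in³.
x̄ = 1206295.50/17639.00 = 68.39 in; ȳ = 1282774.50/17639.00 = 72.72 in.

x̄ = 68.39 in, ȳ = 72.72 in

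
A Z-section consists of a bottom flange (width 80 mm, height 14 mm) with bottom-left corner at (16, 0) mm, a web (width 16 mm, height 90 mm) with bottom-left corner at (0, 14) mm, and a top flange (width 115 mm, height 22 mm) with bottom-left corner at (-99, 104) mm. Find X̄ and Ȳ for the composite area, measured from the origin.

bottom flange: A = 80 × 14 = 1120.00, centroid at (56.00, 7.00).
web: A = 16 × 90 = 1440.00, centroid at (8.00, 59.00).
top flange: A = 115 × 22 = 2530.00, centroid at (-41.50, 115.00).
ΣA = 5090.00 mm², ΣAX̄ = -30755.00 mm³, ΣAȲ = 383750.00 mm³.
X̄ = -30755.00/5090.00 = -6.04 mm; Ȳ = 383750.00/5090.00 = 75.39 mm.

X̄ = -6.04 mm, Ȳ = 75.39 mm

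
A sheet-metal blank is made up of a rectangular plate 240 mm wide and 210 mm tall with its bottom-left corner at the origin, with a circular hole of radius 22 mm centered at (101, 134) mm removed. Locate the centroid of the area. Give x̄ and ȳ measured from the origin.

x̄ = 120.59 mm, ȳ = 104.10 mm

plate: A = 240 × 210 = 50400.00, centroid at (120.00, 105.00).
hole: A = −π·22² = -1520.53, centroid at (101.00, 134.00).
ΣA = 48879.47 mm²
ΣAx̄ = (50400.00)(120.00) + (-1520.53)(101.00) = 5894426.38 mm³
ΣAȳ = (50400.00)(105.00) + (-1520.53)(134.00) = 5088248.87 mm³
x̄ = 5894426.38 / 48879.47 = 120.59 mm
ȳ = 5088248.87 / 48879.47 = 104.10 mm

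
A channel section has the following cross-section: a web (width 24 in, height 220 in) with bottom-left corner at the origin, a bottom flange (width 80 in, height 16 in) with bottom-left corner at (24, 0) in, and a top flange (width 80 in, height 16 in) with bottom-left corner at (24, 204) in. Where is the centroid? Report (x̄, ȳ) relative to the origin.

x̄ = 28.98 in, ȳ = 110.00 in

web: A = 24 × 220 = 5280.00, centroid at (12.00, 110.00).
bottom flange: A = 80 × 16 = 1280.00, centroid at (64.00, 8.00).
top flange: A = 80 × 16 = 1280.00, centroid at (64.00, 212.00).
ΣA = 7840.00 in²
ΣAx̄ = (5280.00)(12.00) + (1280.00)(64.00) + (1280.00)(64.00) = 227200.00 in³
ΣAȳ = (5280.00)(110.00) + (1280.00)(8.00) + (1280.00)(212.00) = 862400.00 in³
x̄ = 227200.00 / 7840.00 = 28.98 in
ȳ = 862400.00 / 7840.00 = 110.00 in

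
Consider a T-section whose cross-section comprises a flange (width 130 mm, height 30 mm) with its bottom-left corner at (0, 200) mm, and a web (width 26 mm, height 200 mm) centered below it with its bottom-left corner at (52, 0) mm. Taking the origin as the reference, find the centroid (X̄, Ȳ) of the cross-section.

Part | A | x̄ᵢ | ȳᵢ | A·x̄ᵢ | A·ȳᵢ
web | 5200.00 | 65.00 | 100.00 | 338000.00 | 520000.00
flange | 3900.00 | 65.00 | 215.00 | 253500.00 | 838500.00
Σ | 9100.00 |  |  | 591500.00 | 1358500.00
X̄ = 591500.00 / 9100.00 = 65.00 mm
Ȳ = 1358500.00 / 9100.00 = 149.29 mm

X̄ = 65.00 mm, Ȳ = 149.29 mm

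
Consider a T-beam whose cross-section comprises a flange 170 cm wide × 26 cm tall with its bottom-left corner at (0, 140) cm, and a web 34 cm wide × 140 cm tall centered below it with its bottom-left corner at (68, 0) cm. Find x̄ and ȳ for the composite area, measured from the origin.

web: A = 34 × 140 = 4760.00, centroid at (85.00, 70.00).
flange: A = 170 × 26 = 4420.00, centroid at (85.00, 153.00).
ΣA = 9180.00 cm²
ΣAx̄ = (4760.00)(85.00) + (4420.00)(85.00) = 780300.00 cm³
ΣAȳ = (4760.00)(70.00) + (4420.00)(153.00) = 1009460.00 cm³
x̄ = 780300.00 / 9180.00 = 85.00 cm
ȳ = 1009460.00 / 9180.00 = 109.96 cm

x̄ = 85.00 cm, ȳ = 109.96 cm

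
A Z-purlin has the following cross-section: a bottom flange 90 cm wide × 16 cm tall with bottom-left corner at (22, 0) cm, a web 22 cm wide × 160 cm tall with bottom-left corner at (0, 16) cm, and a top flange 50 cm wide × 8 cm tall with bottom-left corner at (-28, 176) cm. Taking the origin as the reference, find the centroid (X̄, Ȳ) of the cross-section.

X̄ = 25.00 cm, Ȳ = 78.63 cm

bottom flange: A = 90 × 16 = 1440.00, centroid at (67.00, 8.00).
web: A = 22 × 160 = 3520.00, centroid at (11.00, 96.00).
top flange: A = 50 × 8 = 400.00, centroid at (-3.00, 180.00).
ΣA = 5360.00 cm², ΣAX̄ = 134000.00 cm³, ΣAȲ = 421440.00 cm³.
X̄ = 134000.00/5360.00 = 25.00 cm; Ȳ = 421440.00/5360.00 = 78.63 cm.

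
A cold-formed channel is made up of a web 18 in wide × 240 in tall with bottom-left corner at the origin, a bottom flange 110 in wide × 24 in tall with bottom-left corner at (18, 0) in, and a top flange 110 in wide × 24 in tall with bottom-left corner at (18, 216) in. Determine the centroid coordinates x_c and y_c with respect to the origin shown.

x_c = 44.20 in, y_c = 120.00 in

web: A = 18 × 240 = 4320.00, centroid at (9.00, 120.00).
bottom flange: A = 110 × 24 = 2640.00, centroid at (73.00, 12.00).
top flange: A = 110 × 24 = 2640.00, centroid at (73.00, 228.00).
ΣA = 9600.00 in²
ΣAx_c = (4320.00)(9.00) + (2640.00)(73.00) + (2640.00)(73.00) = 424320.00 in³
ΣAy_c = (4320.00)(120.00) + (2640.00)(12.00) + (2640.00)(228.00) = 1152000.00 in³
x_c = 424320.00 / 9600.00 = 44.20 in
y_c = 1152000.00 / 9600.00 = 120.00 in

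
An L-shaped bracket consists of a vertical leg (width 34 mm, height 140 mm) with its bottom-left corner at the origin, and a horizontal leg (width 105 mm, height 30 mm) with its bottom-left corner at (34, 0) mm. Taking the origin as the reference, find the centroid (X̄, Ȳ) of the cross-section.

X̄ = 44.68 mm, Ȳ = 48.10 mm

vertical leg: A = 34 × 140 = 4760.00, centroid at (17.00, 70.00).
horizontal leg: A = 105 × 30 = 3150.00, centroid at (86.50, 15.00).
ΣA = 7910.00 mm², ΣAX̄ = 353395.00 mm³, ΣAȲ = 380450.00 mm³.
X̄ = 353395.00/7910.00 = 44.68 mm; Ȳ = 380450.00/7910.00 = 48.10 mm.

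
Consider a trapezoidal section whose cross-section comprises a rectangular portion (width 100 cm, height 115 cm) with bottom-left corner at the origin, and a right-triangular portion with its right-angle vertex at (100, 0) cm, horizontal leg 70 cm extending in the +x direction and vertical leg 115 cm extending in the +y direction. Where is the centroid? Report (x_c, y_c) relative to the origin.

rectangular portion: A = 100 × 115 = 11500.00, centroid at (50.00, 57.50).
triangular portion: A = ½·70·115 = 4025.00, centroid at (123.33, 38.33).
ΣA = 15525.00 cm²
ΣAx_c = (11500.00)(50.00) + (4025.00)(123.33) = 1071416.67 cm³
ΣAy_c = (11500.00)(57.50) + (4025.00)(38.33) = 815541.67 cm³
x_c = 1071416.67 / 15525.00 = 69.01 cm
y_c = 815541.67 / 15525.00 = 52.53 cm

x_c = 69.01 cm, y_c = 52.53 cm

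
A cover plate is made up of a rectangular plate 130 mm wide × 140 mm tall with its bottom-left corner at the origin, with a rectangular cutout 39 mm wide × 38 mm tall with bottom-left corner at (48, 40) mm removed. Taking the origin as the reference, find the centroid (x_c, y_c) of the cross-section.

x_c = 64.78 mm, y_c = 70.98 mm

Part | A | x̄ᵢ | ȳᵢ | A·x̄ᵢ | A·ȳᵢ
plate | 18200.00 | 65.00 | 70.00 | 1183000.00 | 1274000.00
hole | -1482.00 | 67.50 | 59.00 | -100035.00 | -87438.00
Σ | 16718.00 |  |  | 1082965.00 | 1186562.00
x_c = 1082965.00 / 16718.00 = 64.78 mm
y_c = 1186562.00 / 16718.00 = 70.98 mm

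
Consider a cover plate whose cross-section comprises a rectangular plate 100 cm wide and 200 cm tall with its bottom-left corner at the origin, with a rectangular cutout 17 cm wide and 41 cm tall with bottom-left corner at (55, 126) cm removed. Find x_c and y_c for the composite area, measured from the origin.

Part | A | x̄ᵢ | ȳᵢ | A·x̄ᵢ | A·ȳᵢ
plate | 20000.00 | 50.00 | 100.00 | 1000000.00 | 2000000.00
hole | -697.00 | 63.50 | 146.50 | -44259.50 | -102110.50
Σ | 19303.00 |  |  | 955740.50 | 1897889.50
x_c = 955740.50 / 19303.00 = 49.51 cm
y_c = 1897889.50 / 19303.00 = 98.32 cm

x_c = 49.51 cm, y_c = 98.32 cm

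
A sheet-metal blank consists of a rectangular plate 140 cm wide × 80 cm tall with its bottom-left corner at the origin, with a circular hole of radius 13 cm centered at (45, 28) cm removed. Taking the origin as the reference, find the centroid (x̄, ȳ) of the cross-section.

x̄ = 71.24 cm, ȳ = 40.60 cm

Part | A | x̄ᵢ | ȳᵢ | A·x̄ᵢ | A·ȳᵢ
plate | 11200.00 | 70.00 | 40.00 | 784000.00 | 448000.00
hole | -530.93 | 45.00 | 28.00 | -23891.81 | -14866.02
Σ | 10669.07 |  |  | 760108.19 | 433133.98
x̄ = 760108.19 / 10669.07 = 71.24 cm
ȳ = 433133.98 / 10669.07 = 40.60 cm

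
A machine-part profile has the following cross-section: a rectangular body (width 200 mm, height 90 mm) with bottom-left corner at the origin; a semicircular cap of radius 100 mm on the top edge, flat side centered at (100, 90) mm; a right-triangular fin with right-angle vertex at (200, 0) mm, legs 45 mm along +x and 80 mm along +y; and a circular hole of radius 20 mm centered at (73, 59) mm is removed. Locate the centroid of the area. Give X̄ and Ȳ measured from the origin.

rectangular body: A = 200 × 90 = 18000.00, centroid at (100.00, 45.00).
semicircular top: A = ½π·100² = 15707.96, centroid at (100.00, 132.44).
triangular fin: A = ½·45·80 = 1800.00, centroid at (215.00, 26.67).
hole: A = −π·20² = -1256.64, centroid at (73.00, 59.00).
ΣA = 34251.33 mm²
ΣAX̄ = (18000.00)(100.00) + (15707.96)(100.00) + (1800.00)(215.00) + (-1256.64)(73.00) = 3666061.82 mm³
ΣAȲ = (18000.00)(45.00) + (15707.96)(132.44) + (1800.00)(26.67) + (-1256.64)(59.00) = 2864241.77 mm³
X̄ = 3666061.82 / 34251.33 = 107.03 mm
Ȳ = 2864241.77 / 34251.33 = 83.62 mm

X̄ = 107.03 mm, Ȳ = 83.62 mm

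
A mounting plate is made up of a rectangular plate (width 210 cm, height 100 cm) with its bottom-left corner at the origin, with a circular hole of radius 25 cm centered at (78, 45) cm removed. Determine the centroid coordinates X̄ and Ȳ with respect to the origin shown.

plate: A = 210 × 100 = 21000.00, centroid at (105.00, 50.00).
hole: A = −π·25² = -1963.50, centroid at (78.00, 45.00).
ΣA = 19036.50 cm²
ΣAX̄ = (21000.00)(105.00) + (-1963.50)(78.00) = 2051847.36 cm³
ΣAȲ = (21000.00)(50.00) + (-1963.50)(45.00) = 961642.71 cm³
X̄ = 2051847.36 / 19036.50 = 107.78 cm
Ȳ = 961642.71 / 19036.50 = 50.52 cm

X̄ = 107.78 cm, Ȳ = 50.52 cm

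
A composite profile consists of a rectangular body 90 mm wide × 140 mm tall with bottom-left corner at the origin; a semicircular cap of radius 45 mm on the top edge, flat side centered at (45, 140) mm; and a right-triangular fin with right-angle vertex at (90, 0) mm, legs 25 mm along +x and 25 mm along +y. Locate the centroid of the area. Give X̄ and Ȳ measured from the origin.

X̄ = 46.04 mm, Ȳ = 86.41 mm

rectangular body: A = 90 × 140 = 12600.00, centroid at (45.00, 70.00).
semicircular top: A = ½π·45² = 3180.86, centroid at (45.00, 159.10).
triangular fin: A = ½·25·25 = 312.50, centroid at (98.33, 8.33).
ΣA = 16093.36 mm², ΣAX̄ = 740867.98 mm³, ΣAȲ = 1390674.93 mm³.
X̄ = 740867.98/16093.36 = 46.04 mm; Ȳ = 1390674.93/16093.36 = 86.41 mm.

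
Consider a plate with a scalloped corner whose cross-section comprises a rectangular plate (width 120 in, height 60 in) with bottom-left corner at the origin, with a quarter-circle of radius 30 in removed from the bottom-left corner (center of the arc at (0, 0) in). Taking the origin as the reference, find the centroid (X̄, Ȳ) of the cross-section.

X̄ = 65.15 in, Ȳ = 31.88 in

plate: A = 120 × 60 = 7200.00, centroid at (60.00, 30.00).
removed quarter-circle: A = −¼π·30² = -706.86, centroid at (12.73, 12.73).
ΣA = 6493.14 in², ΣAX̄ = 423000.00 in³, ΣAȲ = 207000.00 in³.
X̄ = 423000.00/6493.14 = 65.15 in; Ȳ = 207000.00/6493.14 = 31.88 in.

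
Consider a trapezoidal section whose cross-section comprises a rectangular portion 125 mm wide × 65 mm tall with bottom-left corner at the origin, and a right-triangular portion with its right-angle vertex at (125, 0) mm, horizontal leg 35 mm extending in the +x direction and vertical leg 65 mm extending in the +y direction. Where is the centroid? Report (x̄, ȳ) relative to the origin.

x̄ = 71.61 mm, ȳ = 31.17 mm

rectangular portion: A = 125 × 65 = 8125.00, centroid at (62.50, 32.50).
triangular portion: A = ½·35·65 = 1137.50, centroid at (136.67, 21.67).
ΣA = 9262.50 mm², ΣAx̄ = 663270.83 mm³, ΣAȳ = 288708.33 mm³.
x̄ = 663270.83/9262.50 = 71.61 mm; ȳ = 288708.33/9262.50 = 31.17 mm.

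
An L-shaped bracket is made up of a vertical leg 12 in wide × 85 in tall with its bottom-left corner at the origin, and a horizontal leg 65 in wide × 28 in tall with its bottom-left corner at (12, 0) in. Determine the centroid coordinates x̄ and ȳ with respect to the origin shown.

x̄ = 30.67 in, ȳ = 24.24 in

vertical leg: A = 12 × 85 = 1020.00, centroid at (6.00, 42.50).
horizontal leg: A = 65 × 28 = 1820.00, centroid at (44.50, 14.00).
ΣA = 2840.00 in²
ΣAx̄ = (1020.00)(6.00) + (1820.00)(44.50) = 87110.00 in³
ΣAȳ = (1020.00)(42.50) + (1820.00)(14.00) = 68830.00 in³
x̄ = 87110.00 / 2840.00 = 30.67 in
ȳ = 68830.00 / 2840.00 = 24.24 in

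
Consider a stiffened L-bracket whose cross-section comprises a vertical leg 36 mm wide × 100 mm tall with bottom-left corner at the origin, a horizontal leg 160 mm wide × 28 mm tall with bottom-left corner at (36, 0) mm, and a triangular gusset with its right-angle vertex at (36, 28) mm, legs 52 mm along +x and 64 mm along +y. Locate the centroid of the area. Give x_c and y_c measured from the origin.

x_c = 69.09 mm, y_c = 33.33 mm

vertical leg: A = 36 × 100 = 3600.00, centroid at (18.00, 50.00).
horizontal leg: A = 160 × 28 = 4480.00, centroid at (116.00, 14.00).
gusset: A = ½·52·64 = 1664.00, centroid at (53.33, 49.33).
ΣA = 9744.00 mm², ΣAx_c = 673226.67 mm³, ΣAy_c = 324810.67 mm³.
x_c = 673226.67/9744.00 = 69.09 mm; y_c = 324810.67/9744.00 = 33.33 mm.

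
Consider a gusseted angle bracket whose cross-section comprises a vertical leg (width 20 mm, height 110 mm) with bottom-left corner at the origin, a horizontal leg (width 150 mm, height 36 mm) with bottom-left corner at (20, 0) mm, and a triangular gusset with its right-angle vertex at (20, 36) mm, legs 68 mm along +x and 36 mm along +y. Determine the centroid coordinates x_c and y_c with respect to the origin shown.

x_c = 66.55 mm, y_c = 31.39 mm

vertical leg: A = 20 × 110 = 2200.00, centroid at (10.00, 55.00).
horizontal leg: A = 150 × 36 = 5400.00, centroid at (95.00, 18.00).
gusset: A = ½·68·36 = 1224.00, centroid at (42.67, 48.00).
ΣA = 8824.00 mm², ΣAx_c = 587224.00 mm³, ΣAy_c = 276952.00 mm³.
x_c = 587224.00/8824.00 = 66.55 mm; y_c = 276952.00/8824.00 = 31.39 mm.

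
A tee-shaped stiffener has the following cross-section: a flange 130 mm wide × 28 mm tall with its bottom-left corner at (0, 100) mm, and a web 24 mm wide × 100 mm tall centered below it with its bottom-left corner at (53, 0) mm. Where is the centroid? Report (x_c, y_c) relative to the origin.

x_c = 65.00 mm, y_c = 88.57 mm

Part | A | x̄ᵢ | ȳᵢ | A·x̄ᵢ | A·ȳᵢ
web | 2400.00 | 65.00 | 50.00 | 156000.00 | 120000.00
flange | 3640.00 | 65.00 | 114.00 | 236600.00 | 414960.00
Σ | 6040.00 |  |  | 392600.00 | 534960.00
x_c = 392600.00 / 6040.00 = 65.00 mm
y_c = 534960.00 / 6040.00 = 88.57 mm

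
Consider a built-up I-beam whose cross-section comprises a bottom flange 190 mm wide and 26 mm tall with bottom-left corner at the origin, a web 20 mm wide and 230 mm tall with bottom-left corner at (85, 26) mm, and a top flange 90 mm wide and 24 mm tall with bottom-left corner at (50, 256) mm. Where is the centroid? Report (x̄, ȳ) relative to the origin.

bottom flange: A = 190 × 26 = 4940.00, centroid at (95.00, 13.00).
web: A = 20 × 230 = 4600.00, centroid at (95.00, 141.00).
top flange: A = 90 × 24 = 2160.00, centroid at (95.00, 268.00).
ΣA = 11700.00 mm²
ΣAx̄ = (4940.00)(95.00) + (4600.00)(95.00) + (2160.00)(95.00) = 1111500.00 mm³
ΣAȳ = (4940.00)(13.00) + (4600.00)(141.00) + (2160.00)(268.00) = 1291700.00 mm³
x̄ = 1111500.00 / 11700.00 = 95.00 mm
ȳ = 1291700.00 / 11700.00 = 110.40 mm

x̄ = 95.00 mm, ȳ = 110.40 mm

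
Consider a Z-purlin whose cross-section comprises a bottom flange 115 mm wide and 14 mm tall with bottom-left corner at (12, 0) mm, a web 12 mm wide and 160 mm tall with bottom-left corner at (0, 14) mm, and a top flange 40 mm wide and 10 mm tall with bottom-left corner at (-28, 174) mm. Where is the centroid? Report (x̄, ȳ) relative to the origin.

x̄ = 30.59 mm, ȳ = 67.01 mm

bottom flange: A = 115 × 14 = 1610.00, centroid at (69.50, 7.00).
web: A = 12 × 160 = 1920.00, centroid at (6.00, 94.00).
top flange: A = 40 × 10 = 400.00, centroid at (-8.00, 179.00).
ΣA = 3930.00 mm², ΣAx̄ = 120215.00 mm³, ΣAȳ = 263350.00 mm³.
x̄ = 120215.00/3930.00 = 30.59 mm; ȳ = 263350.00/3930.00 = 67.01 mm.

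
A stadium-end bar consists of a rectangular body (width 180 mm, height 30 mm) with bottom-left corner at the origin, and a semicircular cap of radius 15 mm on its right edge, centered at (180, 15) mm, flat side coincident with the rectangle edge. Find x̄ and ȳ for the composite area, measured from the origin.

x̄ = 95.92 mm, ȳ = 15.00 mm

rectangular body: A = 180 × 30 = 5400.00, centroid at (90.00, 15.00).
semicircular end: A = ½π·15² = 353.43, centroid at (186.37, 15.00).
ΣA = 5753.43 mm²
ΣAx̄ = (5400.00)(90.00) + (353.43)(186.37) = 551867.25 mm³
ΣAȳ = (5400.00)(15.00) + (353.43)(15.00) = 86301.44 mm³
x̄ = 551867.25 / 5753.43 = 95.92 mm
ȳ = 86301.44 / 5753.43 = 15.00 mm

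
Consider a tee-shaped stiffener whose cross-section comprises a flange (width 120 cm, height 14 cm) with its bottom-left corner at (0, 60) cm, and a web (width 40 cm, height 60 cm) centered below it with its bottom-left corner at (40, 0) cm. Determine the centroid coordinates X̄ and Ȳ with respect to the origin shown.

X̄ = 60.00 cm, Ȳ = 45.24 cm

Part | A | x̄ᵢ | ȳᵢ | A·x̄ᵢ | A·ȳᵢ
web | 2400.00 | 60.00 | 30.00 | 144000.00 | 72000.00
flange | 1680.00 | 60.00 | 67.00 | 100800.00 | 112560.00
Σ | 4080.00 |  |  | 244800.00 | 184560.00
X̄ = 244800.00 / 4080.00 = 60.00 cm
Ȳ = 184560.00 / 4080.00 = 45.24 cm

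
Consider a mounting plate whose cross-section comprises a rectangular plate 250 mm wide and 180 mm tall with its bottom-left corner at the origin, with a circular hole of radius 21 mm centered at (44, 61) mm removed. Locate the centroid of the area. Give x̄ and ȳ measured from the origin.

plate: A = 250 × 180 = 45000.00, centroid at (125.00, 90.00).
hole: A = −π·21² = -1385.44, centroid at (44.00, 61.00).
ΣA = 43614.56 mm², ΣAx̄ = 5564040.54 mm³, ΣAȳ = 3965488.02 mm³.
x̄ = 5564040.54/43614.56 = 127.57 mm; ȳ = 3965488.02/43614.56 = 90.92 mm.

x̄ = 127.57 mm, ȳ = 90.92 mm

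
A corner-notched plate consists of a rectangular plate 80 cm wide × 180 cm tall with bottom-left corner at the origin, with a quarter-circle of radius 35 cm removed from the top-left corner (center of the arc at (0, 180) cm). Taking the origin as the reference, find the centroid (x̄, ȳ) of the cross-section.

plate: A = 80 × 180 = 14400.00, centroid at (40.00, 90.00).
removed quarter-circle: A = −¼π·35² = -962.11, centroid at (14.85, 165.15).
ΣA = 13437.89 cm², ΣAx̄ = 561708.33 cm³, ΣAȳ = 1137111.37 cm³.
x̄ = 561708.33/13437.89 = 41.80 cm; ȳ = 1137111.37/13437.89 = 84.62 cm.

x̄ = 41.80 cm, ȳ = 84.62 cm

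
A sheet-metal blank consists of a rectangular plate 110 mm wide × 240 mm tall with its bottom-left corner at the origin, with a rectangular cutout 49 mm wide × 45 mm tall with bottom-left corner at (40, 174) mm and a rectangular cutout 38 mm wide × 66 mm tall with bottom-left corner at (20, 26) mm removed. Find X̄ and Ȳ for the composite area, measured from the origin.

X̄ = 55.88 mm, Ȳ = 119.28 mm

plate: A = 110 × 240 = 26400.00, centroid at (55.00, 120.00).
hole 1: A = −(49 × 45) = -2205.00, centroid at (64.50, 196.50).
hole 2: A = −(38 × 66) = -2508.00, centroid at (39.00, 59.00).
ΣA = 21687.00 mm²
ΣAX̄ = (26400.00)(55.00) + (-2205.00)(64.50) + (-2508.00)(39.00) = 1211965.50 mm³
ΣAȲ = (26400.00)(120.00) + (-2205.00)(196.50) + (-2508.00)(59.00) = 2586745.50 mm³
X̄ = 1211965.50 / 21687.00 = 55.88 mm
Ȳ = 2586745.50 / 21687.00 = 119.28 mm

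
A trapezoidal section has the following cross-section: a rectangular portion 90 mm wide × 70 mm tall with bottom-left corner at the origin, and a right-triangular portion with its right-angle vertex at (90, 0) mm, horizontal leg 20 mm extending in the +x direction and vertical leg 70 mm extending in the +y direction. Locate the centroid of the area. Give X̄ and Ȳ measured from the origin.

X̄ = 50.17 mm, Ȳ = 33.83 mm

rectangular portion: A = 90 × 70 = 6300.00, centroid at (45.00, 35.00).
triangular portion: A = ½·20·70 = 700.00, centroid at (96.67, 23.33).
ΣA = 7000.00 mm²
ΣAX̄ = (6300.00)(45.00) + (700.00)(96.67) = 351166.67 mm³
ΣAȲ = (6300.00)(35.00) + (700.00)(23.33) = 236833.33 mm³
X̄ = 351166.67 / 7000.00 = 50.17 mm
Ȳ = 236833.33 / 7000.00 = 33.83 mm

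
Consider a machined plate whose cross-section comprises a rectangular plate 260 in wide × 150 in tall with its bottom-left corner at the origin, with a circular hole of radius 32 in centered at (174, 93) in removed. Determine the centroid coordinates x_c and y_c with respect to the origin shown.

x_c = 126.04 in, y_c = 73.38 in

plate: A = 260 × 150 = 39000.00, centroid at (130.00, 75.00).
hole: A = −π·32² = -3216.99, centroid at (174.00, 93.00).
ΣA = 35783.01 in²
ΣAx_c = (39000.00)(130.00) + (-3216.99)(174.00) = 4510243.59 in³
ΣAy_c = (39000.00)(75.00) + (-3216.99)(93.00) = 2625819.85 in³
x_c = 4510243.59 / 35783.01 = 126.04 in
y_c = 2625819.85 / 35783.01 = 73.38 in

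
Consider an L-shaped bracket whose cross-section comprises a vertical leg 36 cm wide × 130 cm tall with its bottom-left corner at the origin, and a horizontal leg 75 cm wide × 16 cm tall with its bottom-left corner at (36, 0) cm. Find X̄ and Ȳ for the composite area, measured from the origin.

X̄ = 29.33 cm, Ȳ = 53.37 cm

Part | A | x̄ᵢ | ȳᵢ | A·x̄ᵢ | A·ȳᵢ
vertical leg | 4680.00 | 18.00 | 65.00 | 84240.00 | 304200.00
horizontal leg | 1200.00 | 73.50 | 8.00 | 88200.00 | 9600.00
Σ | 5880.00 |  |  | 172440.00 | 313800.00
X̄ = 172440.00 / 5880.00 = 29.33 cm
Ȳ = 313800.00 / 5880.00 = 53.37 cm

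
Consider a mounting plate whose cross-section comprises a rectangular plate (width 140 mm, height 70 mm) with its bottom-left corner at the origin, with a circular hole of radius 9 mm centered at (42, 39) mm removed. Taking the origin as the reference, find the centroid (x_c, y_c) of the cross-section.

x_c = 70.75 mm, y_c = 34.89 mm

plate: A = 140 × 70 = 9800.00, centroid at (70.00, 35.00).
hole: A = −π·9² = -254.47, centroid at (42.00, 39.00).
ΣA = 9545.53 mm²
ΣAx_c = (9800.00)(70.00) + (-254.47)(42.00) = 675312.30 mm³
ΣAy_c = (9800.00)(35.00) + (-254.47)(39.00) = 333075.71 mm³
x_c = 675312.30 / 9545.53 = 70.75 mm
y_c = 333075.71 / 9545.53 = 34.89 mm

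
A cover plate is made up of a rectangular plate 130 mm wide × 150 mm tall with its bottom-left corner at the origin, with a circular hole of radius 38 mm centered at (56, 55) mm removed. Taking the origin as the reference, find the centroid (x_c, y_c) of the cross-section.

x_c = 67.73 mm, y_c = 81.06 mm

plate: A = 130 × 150 = 19500.00, centroid at (65.00, 75.00).
hole: A = −π·38² = -4536.46, centroid at (56.00, 55.00).
ΣA = 14963.54 mm²
ΣAx_c = (19500.00)(65.00) + (-4536.46)(56.00) = 1013458.25 mm³
ΣAy_c = (19500.00)(75.00) + (-4536.46)(55.00) = 1212994.71 mm³
x_c = 1013458.25 / 14963.54 = 67.73 mm
y_c = 1212994.71 / 14963.54 = 81.06 mm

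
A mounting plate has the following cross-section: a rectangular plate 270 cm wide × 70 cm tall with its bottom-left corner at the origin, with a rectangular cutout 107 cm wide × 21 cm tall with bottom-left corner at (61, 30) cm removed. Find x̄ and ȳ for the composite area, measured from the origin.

Part | A | x̄ᵢ | ȳᵢ | A·x̄ᵢ | A·ȳᵢ
plate | 18900.00 | 135.00 | 35.00 | 2551500.00 | 661500.00
hole | -2247.00 | 114.50 | 40.50 | -257281.50 | -91003.50
Σ | 16653.00 |  |  | 2294218.50 | 570496.50
x̄ = 2294218.50 / 16653.00 = 137.77 cm
ȳ = 570496.50 / 16653.00 = 34.26 cm

x̄ = 137.77 cm, ȳ = 34.26 cm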